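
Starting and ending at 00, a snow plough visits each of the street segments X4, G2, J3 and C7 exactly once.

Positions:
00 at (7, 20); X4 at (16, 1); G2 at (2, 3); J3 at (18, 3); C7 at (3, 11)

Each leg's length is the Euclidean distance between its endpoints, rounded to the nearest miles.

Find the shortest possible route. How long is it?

00 - X4 - G2 - J3 - C7 - 00: 21+14+16+17+10 = 78
00 - X4 - G2 - C7 - J3 - 00: 21+14+8+17+20 = 80
00 - X4 - J3 - G2 - C7 - 00: 21+3+16+8+10 = 58
00 - X4 - J3 - C7 - G2 - 00: 21+3+17+8+18 = 67
00 - X4 - C7 - G2 - J3 - 00: 21+16+8+16+20 = 81
00 - X4 - C7 - J3 - G2 - 00: 21+16+17+16+18 = 88
00 - G2 - X4 - J3 - C7 - 00: 18+14+3+17+10 = 62
00 - G2 - X4 - C7 - J3 - 00: 18+14+16+17+20 = 85
00 - G2 - J3 - X4 - C7 - 00: 18+16+3+16+10 = 63
00 - G2 - C7 - X4 - J3 - 00: 18+8+16+3+20 = 65
00 - J3 - X4 - G2 - C7 - 00: 20+3+14+8+10 = 55
00 - J3 - G2 - X4 - C7 - 00: 20+16+14+16+10 = 76
The minimum is 55.
One optimal route: 00 → J3 → X4 → G2 → C7 → 00 (or its reverse).

Minimum total distance: 55 miles.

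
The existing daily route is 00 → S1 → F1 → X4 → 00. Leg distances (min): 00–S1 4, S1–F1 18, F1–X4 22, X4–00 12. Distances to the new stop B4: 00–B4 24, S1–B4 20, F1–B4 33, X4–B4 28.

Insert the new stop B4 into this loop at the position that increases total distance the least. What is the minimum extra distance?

Insertion cost between consecutive stops i–j is d(i,B4) + d(B4,j) − d(i,j):
  between 00 and S1: 24 + 20 − 4 = 40
  between S1 and F1: 20 + 33 − 18 = 35
  between F1 and X4: 33 + 28 − 22 = 39
  between X4 and 00: 28 + 24 − 12 = 40
Cheapest insertion is between S1 and F1, adding 35.
New total = 56 + 35 = 91.

Minimum extra distance: 35 min, inserting B4 between S1 and F1.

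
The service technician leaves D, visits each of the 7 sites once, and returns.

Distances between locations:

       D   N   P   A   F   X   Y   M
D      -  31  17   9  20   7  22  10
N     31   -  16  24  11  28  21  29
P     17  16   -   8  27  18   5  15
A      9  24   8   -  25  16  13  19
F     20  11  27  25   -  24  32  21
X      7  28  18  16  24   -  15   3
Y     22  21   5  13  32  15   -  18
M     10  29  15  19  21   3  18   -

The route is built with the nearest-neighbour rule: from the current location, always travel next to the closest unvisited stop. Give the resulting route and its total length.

Nearest-neighbour total = 98; route D → X → M → P → Y → A → N → F → D.

D → [X:7 / A:9 / M:10 / P:17 / F:20 / Y:22 / N:31] → X (7)
X → [M:3 / Y:15 / A:16 / P:18 / F:24 / N:28] → M (3)
M → [P:15 / Y:18 / A:19 / F:21 / N:29] → P (15)
P → [Y:5 / A:8 / N:16 / F:27] → Y (5)
Y → [A:13 / N:21 / F:32] → A (13)
A → [N:24 / F:25] → N (24)
N → [F:11] → F (11)
Return F→D: 20.
Total = 7 + 3 + 15 + 5 + 13 + 24 + 11 + 20 = 98.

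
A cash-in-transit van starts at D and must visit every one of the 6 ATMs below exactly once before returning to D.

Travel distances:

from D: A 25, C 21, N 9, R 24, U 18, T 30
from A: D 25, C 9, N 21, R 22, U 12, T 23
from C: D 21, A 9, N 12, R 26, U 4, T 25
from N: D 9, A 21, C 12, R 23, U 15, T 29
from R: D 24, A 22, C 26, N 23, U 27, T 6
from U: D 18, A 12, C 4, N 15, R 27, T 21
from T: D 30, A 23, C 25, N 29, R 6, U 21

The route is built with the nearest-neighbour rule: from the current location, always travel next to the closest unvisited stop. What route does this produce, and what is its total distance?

Total distance 95 via the nearest-neighbour route D → N → C → U → A → R → T → D.

D → [N:9 / U:18 / C:21 / R:24 / A:25 / T:30] → N (9)
N → [C:12 / U:15 / A:21 / R:23 / T:29] → C (12)
C → [U:4 / A:9 / T:25 / R:26] → U (4)
U → [A:12 / T:21 / R:27] → A (12)
A → [R:22 / T:23] → R (22)
R → [T:6] → T (6)
Return T→D: 30.
Total = 9 + 12 + 4 + 12 + 22 + 6 + 30 = 95.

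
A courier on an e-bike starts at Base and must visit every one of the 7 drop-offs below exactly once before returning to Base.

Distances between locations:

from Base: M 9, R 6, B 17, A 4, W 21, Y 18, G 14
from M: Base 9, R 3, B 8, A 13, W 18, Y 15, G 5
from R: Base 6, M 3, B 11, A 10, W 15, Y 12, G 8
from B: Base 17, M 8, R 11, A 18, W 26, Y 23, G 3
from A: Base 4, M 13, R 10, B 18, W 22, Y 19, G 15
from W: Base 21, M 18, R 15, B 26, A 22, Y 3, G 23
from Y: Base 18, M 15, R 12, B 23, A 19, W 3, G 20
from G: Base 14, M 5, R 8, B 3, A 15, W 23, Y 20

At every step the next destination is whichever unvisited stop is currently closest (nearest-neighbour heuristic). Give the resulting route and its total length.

Nearest-neighbour total = 72; route Base → A → R → M → G → B → Y → W → Base.

At Base the remaining stops are A 4, R 6, M 9, G 14, B 17, Y 18, W 21; go to A.
At A the remaining stops are R 10, M 13, G 15, B 18, Y 19, W 22; go to R.
At R the remaining stops are M 3, G 8, B 11, Y 12, W 15; go to M.
At M the remaining stops are G 5, B 8, Y 15, W 18; go to G.
At G the remaining stops are B 3, Y 20, W 23; go to B.
At B the remaining stops are Y 23, W 26; go to Y.
At Y the remaining stops are W 3; go to W.
Return W→Base: 21.
Total = 4 + 10 + 3 + 5 + 3 + 23 + 3 + 21 = 72.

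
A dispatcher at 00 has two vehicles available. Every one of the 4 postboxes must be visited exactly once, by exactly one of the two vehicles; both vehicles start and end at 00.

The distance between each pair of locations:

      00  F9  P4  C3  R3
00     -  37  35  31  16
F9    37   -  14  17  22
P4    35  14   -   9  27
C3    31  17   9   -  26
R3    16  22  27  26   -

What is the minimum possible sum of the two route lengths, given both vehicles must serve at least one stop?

Check every non-empty split of the stops between the two vehicles; for each half take its own optimal tour:
  {F9} + {P4, C3, R3}: 74 + 83 = 157
  {P4} + {F9, C3, R3}: 70 + 86 = 156
  {F9, P4} + {C3, R3}: 86 + 73 = 159
  {C3} + {F9, P4, R3}: 62 + 87 = 149
  {F9, C3} + {P4, R3}: 85 + 78 = 163
  {P4, C3} + {F9, R3}: 75 + 75 = 150
  … (7 splits in total)
  {F9, P4, C3} + {R3}: 91 + 32 = 123  ← best
Best: vehicle 1 00 → F9 → P4 → C3 → 00 = 91; vehicle 2 00 → R3 → 00 = 32; combined 123.

123 — the smallest possible combined total.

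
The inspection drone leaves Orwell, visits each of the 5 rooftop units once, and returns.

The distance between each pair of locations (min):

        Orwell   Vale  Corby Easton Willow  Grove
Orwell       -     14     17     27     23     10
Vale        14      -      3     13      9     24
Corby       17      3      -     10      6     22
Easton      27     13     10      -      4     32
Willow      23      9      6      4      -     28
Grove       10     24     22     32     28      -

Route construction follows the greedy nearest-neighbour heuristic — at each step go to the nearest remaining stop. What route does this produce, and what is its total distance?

From Orwell: distances to unvisited — Grove=10, Vale=14, Corby=17, Willow=23, Easton=27. Nearest is Grove (10).
From Grove: distances to unvisited — Corby=22, Vale=24, Willow=28, Easton=32. Nearest is Corby (22).
From Corby: distances to unvisited — Vale=3, Willow=6, Easton=10. Nearest is Vale (3).
From Vale: distances to unvisited — Willow=9, Easton=13. Nearest is Willow (9).
From Willow: distances to unvisited — Easton=4. Nearest is Easton (4).
Return Easton→Orwell: 27.
Total = 10 + 22 + 3 + 9 + 4 + 27 = 75.

Nearest-neighbour total = 75 min; route Orwell → Grove → Corby → Vale → Willow → Easton → Orwell.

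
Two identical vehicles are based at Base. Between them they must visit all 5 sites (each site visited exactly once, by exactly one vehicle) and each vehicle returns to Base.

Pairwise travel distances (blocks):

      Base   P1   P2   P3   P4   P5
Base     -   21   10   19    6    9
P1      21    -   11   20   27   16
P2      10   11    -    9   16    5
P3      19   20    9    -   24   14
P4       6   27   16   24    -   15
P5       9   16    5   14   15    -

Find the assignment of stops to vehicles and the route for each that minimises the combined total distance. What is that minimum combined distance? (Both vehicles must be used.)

76 blocks — the smallest possible combined total.

Try each way of splitting the stops between the two vehicles (each non-empty) and, for each split, find the best tour for each vehicle:
  {P1} + {P2, P3, P4, P5}: 42 + 53 = 95
  {P2} + {P1, P3, P4, P5}: 20 + 75 = 95
  {P1, P2} + {P3, P4, P5}: 42 + 53 = 95
  {P3} + {P1, P2, P4, P5}: 38 + 58 = 96
  {P1, P3} + {P2, P4, P5}: 60 + 36 = 96
  {P2, P3} + {P1, P4, P5}: 38 + 58 = 96
  … (15 splits in total)
  {P4} + {P1, P2, P3, P5}: 12 + 64 = 76  ← best
Best: vehicle 1 Base → P4 → Base = 12; vehicle 2 Base → P1 → P2 → P3 → P5 → Base = 64; combined 76.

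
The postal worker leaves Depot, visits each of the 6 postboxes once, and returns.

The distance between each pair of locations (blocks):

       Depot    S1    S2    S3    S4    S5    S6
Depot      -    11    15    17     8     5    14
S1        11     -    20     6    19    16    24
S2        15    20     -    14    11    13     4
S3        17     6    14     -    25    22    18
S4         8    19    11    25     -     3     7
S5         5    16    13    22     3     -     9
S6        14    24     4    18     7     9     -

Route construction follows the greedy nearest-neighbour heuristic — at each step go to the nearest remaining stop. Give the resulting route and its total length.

Nearest-neighbour total = 50 blocks; route Depot → S5 → S4 → S6 → S2 → S3 → S1 → Depot.

From Depot: distances to unvisited — S5=5, S4=8, S1=11, S6=14, S2=15, S3=17. Nearest is S5 (5).
From S5: distances to unvisited — S4=3, S6=9, S2=13, S1=16, S3=22. Nearest is S4 (3).
From S4: distances to unvisited — S6=7, S2=11, S1=19, S3=25. Nearest is S6 (7).
From S6: distances to unvisited — S2=4, S3=18, S1=24. Nearest is S2 (4).
From S2: distances to unvisited — S3=14, S1=20. Nearest is S3 (14).
From S3: distances to unvisited — S1=6. Nearest is S1 (6).
Return S1→Depot: 11.
Total = 5 + 3 + 7 + 4 + 14 + 6 + 11 = 50.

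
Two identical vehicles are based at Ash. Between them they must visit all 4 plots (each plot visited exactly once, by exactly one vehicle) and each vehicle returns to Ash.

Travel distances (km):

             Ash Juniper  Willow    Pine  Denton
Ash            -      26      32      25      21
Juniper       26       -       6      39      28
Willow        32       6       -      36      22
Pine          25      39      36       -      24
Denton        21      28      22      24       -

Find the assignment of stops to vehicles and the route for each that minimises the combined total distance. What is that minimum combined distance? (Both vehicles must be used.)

Minimum combined distance: 125 km.

Try each way of splitting the stops between the two vehicles (each non-empty) and, for each split, find the best tour for each vehicle:
  {Juniper} + {Willow, Pine, Denton}: 52 + 103 = 155
  {Willow} + {Juniper, Pine, Denton}: 64 + 103 = 167
  {Juniper, Willow} + {Pine, Denton}: 64 + 70 = 134
  {Pine} + {Juniper, Willow, Denton}: 50 + 75 = 125
  {Juniper, Pine} + {Willow, Denton}: 90 + 75 = 165
  {Willow, Pine} + {Juniper, Denton}: 93 + 75 = 168
  … (7 splits in total)
Best: vehicle 1 Ash → Pine → Ash = 50; vehicle 2 Ash → Juniper → Willow → Denton → Ash = 75; combined 125.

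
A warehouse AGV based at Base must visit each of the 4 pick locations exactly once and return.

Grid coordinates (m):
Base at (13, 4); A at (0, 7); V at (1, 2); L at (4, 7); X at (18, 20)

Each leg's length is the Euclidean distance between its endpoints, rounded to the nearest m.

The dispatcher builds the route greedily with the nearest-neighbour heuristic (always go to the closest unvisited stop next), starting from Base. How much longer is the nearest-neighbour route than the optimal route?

Base: L=9, V=12, A=13, X=17 ⇒ L
L: A=4, V=6, X=19 ⇒ A
A: V=5, X=22 ⇒ V
V: X=25 ⇒ X
NN route Base → L → A → V → X → Base costs 60.
Optimal: Base → V → A → L → X → Base costs 57 (by enumerating all 12 distinct tours).
Excess = 60 − 57 = 3.

3 m longer than the optimal tour.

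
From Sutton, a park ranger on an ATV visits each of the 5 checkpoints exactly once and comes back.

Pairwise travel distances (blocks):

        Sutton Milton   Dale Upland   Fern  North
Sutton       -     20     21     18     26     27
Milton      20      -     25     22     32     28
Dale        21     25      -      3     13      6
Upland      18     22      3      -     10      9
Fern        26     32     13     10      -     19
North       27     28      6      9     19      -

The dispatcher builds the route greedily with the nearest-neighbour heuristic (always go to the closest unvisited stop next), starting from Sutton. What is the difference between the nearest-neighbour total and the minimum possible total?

The nearest-neighbour route is 5 blocks longer than optimal.

Sutton: Upland=18, Milton=20, Dale=21, Fern=26, North=27 ⇒ Upland
Upland: Dale=3, North=9, Fern=10, Milton=22 ⇒ Dale
Dale: North=6, Fern=13, Milton=25 ⇒ North
North: Fern=19, Milton=28 ⇒ Fern
Fern: Milton=32 ⇒ Milton
NN route Sutton → Upland → Dale → North → Fern → Milton → Sutton costs 98.
Optimal: Sutton → Milton → North → Dale → Upland → Fern → Sutton costs 93 (by enumerating all 60 distinct tours).
Excess = 98 − 93 = 5.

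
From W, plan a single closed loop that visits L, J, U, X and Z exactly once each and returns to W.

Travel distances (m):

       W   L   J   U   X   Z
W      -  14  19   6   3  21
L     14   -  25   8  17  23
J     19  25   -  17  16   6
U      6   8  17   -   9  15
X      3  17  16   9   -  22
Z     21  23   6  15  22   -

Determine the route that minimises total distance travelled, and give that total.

There are 60 distinct closed tours to check (reversals are equivalent).
W-L-J-U-X-Z-W: 14+25+17+9+22+21 = 108
W-L-J-U-Z-X-W: 14+25+17+15+22+3 = 96
W-L-J-X-U-Z-W: 14+25+16+9+15+21 = 100
W-L-J-X-Z-U-W: 14+25+16+22+15+6 = 98
W-L-J-Z-U-X-W: 14+25+6+15+9+3 = 72
W-L-J-Z-X-U-W: 14+25+6+22+9+6 = 82
W-L-U-J-X-Z-W: 14+8+17+16+22+21 = 98
W-L-U-J-Z-X-W: 14+8+17+6+22+3 = 70
W-L-U-X-J-Z-W: 14+8+9+16+6+21 = 74
W-L-U-X-Z-J-W: 14+8+9+22+6+19 = 78
W-L-U-Z-J-X-W: 14+8+15+6+16+3 = 62
W-L-U-Z-X-J-W: 14+8+15+22+16+19 = 94
W-L-X-J-U-Z-W: 14+17+16+17+15+21 = 100
W-L-X-J-Z-U-W: 14+17+16+6+15+6 = 74
… (46 more)
The minimum is 62.
One optimal route: W → L → U → Z → J → X → W (or its reverse).

62 m — the shortest possible round trip.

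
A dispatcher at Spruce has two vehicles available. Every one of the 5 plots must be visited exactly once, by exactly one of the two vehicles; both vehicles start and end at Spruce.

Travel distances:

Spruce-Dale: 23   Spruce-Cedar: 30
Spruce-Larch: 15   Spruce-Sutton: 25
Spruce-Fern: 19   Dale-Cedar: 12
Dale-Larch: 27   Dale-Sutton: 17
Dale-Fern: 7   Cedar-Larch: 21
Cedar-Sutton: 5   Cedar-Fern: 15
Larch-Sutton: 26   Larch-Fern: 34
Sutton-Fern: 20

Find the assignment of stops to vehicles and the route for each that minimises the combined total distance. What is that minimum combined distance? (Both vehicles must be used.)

98 — the smallest possible combined total.

Try each way of splitting the stops between the two vehicles (each non-empty) and, for each split, find the best tour for each vehicle:
  {Dale} + {Cedar, Larch, Sutton, Fern}: 46 + 80 = 126
  {Cedar} + {Dale, Larch, Sutton, Fern}: 60 + 84 = 144
  {Dale, Cedar} + {Larch, Sutton, Fern}: 65 + 80 = 145
  {Larch} + {Dale, Cedar, Sutton, Fern}: 30 + 68 = 98
  {Dale, Larch} + {Cedar, Sutton, Fern}: 65 + 64 = 129
  {Cedar, Larch} + {Dale, Sutton, Fern}: 66 + 68 = 134
  … (15 splits in total)
Best: vehicle 1 Spruce → Larch → Spruce = 30; vehicle 2 Spruce → Sutton → Cedar → Dale → Fern → Spruce = 68; combined 98.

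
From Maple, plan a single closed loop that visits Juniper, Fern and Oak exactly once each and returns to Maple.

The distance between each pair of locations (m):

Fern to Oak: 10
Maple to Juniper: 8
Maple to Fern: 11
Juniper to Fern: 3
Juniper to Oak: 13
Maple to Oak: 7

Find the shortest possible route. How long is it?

Shortest round trip = 28 m.

Maple → Juniper → Fern → Oak → Maple: 8+3+10+7 = 28
Maple → Juniper → Oak → Fern → Maple: 8+13+10+11 = 42
Maple → Fern → Juniper → Oak → Maple: 11+3+13+7 = 34
The minimum is 28.
One optimal route: Maple → Juniper → Fern → Oak → Maple (or its reverse).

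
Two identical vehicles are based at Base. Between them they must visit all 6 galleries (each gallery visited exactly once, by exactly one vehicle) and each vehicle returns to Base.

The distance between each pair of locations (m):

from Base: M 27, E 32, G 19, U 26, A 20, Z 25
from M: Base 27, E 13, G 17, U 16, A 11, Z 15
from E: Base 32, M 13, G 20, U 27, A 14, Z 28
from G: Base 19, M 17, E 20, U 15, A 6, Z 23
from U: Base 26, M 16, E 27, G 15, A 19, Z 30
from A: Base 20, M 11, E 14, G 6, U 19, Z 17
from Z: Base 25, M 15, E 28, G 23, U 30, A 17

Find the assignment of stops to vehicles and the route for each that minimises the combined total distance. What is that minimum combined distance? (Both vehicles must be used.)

144 m — the smallest possible combined total.

There are 2^5 − 1 = 31 ways to divide the 6 stops into two non-empty groups. For each, the best each vehicle can do is its own shortest tour through its group:
  {M} + {E, G, U, A, Z}: 54 + 114 = 168
  {E} + {M, G, U, A, Z}: 64 + 97 = 161
  {M, E} + {G, U, A, Z}: 72 + 89 = 161
  {G} + {M, E, U, A, Z}: 38 + 111 = 149
  {M, G} + {E, U, A, Z}: 63 + 109 = 172
  {E, G} + {M, U, A, Z}: 71 + 94 = 165
  … (31 splits in total)
  {U} + {M, E, G, A, Z}: 52 + 92 = 144  ← best
Best: vehicle 1 Base → U → Base = 52; vehicle 2 Base → G → A → E → M → Z → Base = 92; combined 144.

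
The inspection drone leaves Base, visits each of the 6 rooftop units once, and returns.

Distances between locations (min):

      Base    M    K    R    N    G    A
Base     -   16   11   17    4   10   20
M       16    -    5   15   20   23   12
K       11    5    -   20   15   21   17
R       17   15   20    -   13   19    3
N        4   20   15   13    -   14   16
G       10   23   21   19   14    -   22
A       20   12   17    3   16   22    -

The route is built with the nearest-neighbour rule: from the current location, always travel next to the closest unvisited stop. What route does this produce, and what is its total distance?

68 min along Base → N → R → A → M → K → G → Base.

Base → [N:4 / G:10 / K:11 / M:16 / R:17 / A:20] → N (4)
N → [R:13 / G:14 / K:15 / A:16 / M:20] → R (13)
R → [A:3 / M:15 / G:19 / K:20] → A (3)
A → [M:12 / K:17 / G:22] → M (12)
M → [K:5 / G:23] → K (5)
K → [G:21] → G (21)
Return G→Base: 10.
Total = 4 + 13 + 3 + 12 + 5 + 21 + 10 = 68.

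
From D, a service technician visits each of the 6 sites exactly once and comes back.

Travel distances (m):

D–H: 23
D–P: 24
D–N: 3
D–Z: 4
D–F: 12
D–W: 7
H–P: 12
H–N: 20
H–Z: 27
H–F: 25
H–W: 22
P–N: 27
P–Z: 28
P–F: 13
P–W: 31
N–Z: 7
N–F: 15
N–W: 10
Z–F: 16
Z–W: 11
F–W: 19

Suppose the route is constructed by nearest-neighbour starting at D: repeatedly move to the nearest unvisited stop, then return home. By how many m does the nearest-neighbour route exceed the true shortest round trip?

8 m longer than the optimal tour.

From D: N=3, Z=4, W=7, F=12, H=23, P=24 → choose N (3).
From N: Z=7, W=10, F=15, H=20, P=27 → choose Z (7).
From Z: W=11, F=16, H=27, P=28 → choose W (11).
From W: F=19, H=22, P=31 → choose F (19).
From F: P=13, H=25 → choose P (13).
From P: H=12 → choose H (12).
NN route D → N → Z → W → F → P → H → D costs 88.
Optimal: D → N → Z → F → P → H → W → D costs 80 (by enumerating all 360 distinct tours).
Excess = 88 − 80 = 8.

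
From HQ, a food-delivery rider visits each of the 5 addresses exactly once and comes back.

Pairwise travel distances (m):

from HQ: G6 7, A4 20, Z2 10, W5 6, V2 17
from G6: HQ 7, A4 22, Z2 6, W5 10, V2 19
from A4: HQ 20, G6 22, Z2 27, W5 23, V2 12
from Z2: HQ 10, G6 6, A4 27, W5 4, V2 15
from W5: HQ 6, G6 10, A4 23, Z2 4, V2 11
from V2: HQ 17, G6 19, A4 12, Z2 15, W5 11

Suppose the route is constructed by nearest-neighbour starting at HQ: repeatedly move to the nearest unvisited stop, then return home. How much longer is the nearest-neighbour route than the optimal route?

From HQ: W5=6, G6=7, Z2=10, V2=17, A4=20 → choose W5 (6).
From W5: Z2=4, G6=10, V2=11, A4=23 → choose Z2 (4).
From Z2: G6=6, V2=15, A4=27 → choose G6 (6).
From G6: V2=19, A4=22 → choose V2 (19).
From V2: A4=12 → choose A4 (12).
NN route HQ → W5 → Z2 → G6 → V2 → A4 → HQ costs 67.
Optimal: HQ → G6 → Z2 → W5 → V2 → A4 → HQ costs 60 (by enumerating all 60 distinct tours).
Excess = 67 − 60 = 7.

Excess over optimum: 7 m.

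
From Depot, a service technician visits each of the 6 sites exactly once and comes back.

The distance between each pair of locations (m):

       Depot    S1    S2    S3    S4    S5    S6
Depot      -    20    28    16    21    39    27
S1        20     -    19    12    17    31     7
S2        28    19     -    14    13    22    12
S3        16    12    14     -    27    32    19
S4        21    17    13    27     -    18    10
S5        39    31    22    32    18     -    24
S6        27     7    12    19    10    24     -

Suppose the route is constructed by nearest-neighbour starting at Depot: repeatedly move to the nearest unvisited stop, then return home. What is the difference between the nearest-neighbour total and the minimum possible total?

Depot: S3=16, S1=20, S4=21, S6=27, S2=28, S5=39 ⇒ S3
S3: S1=12, S2=14, S6=19, S4=27, S5=32 ⇒ S1
S1: S6=7, S4=17, S2=19, S5=31 ⇒ S6
S6: S4=10, S2=12, S5=24 ⇒ S4
S4: S2=13, S5=18 ⇒ S2
S2: S5=22 ⇒ S5
NN route Depot → S3 → S1 → S6 → S4 → S2 → S5 → Depot costs 119.
Optimal: Depot → S1 → S6 → S4 → S5 → S2 → S3 → Depot costs 107 (by enumerating all 360 distinct tours).
Excess = 119 − 107 = 12.

The nearest-neighbour route is 12 m longer than optimal.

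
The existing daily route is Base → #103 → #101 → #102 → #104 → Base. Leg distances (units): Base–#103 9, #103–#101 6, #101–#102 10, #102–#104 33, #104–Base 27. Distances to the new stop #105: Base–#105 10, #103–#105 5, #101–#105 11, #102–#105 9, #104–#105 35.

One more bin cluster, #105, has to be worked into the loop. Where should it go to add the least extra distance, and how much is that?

Adding 6 by placing #105 on the Base–#103 leg.

Insertion cost between consecutive stops i–j is d(i,#105) + d(#105,j) − d(i,j):
  between Base and #103: 10 + 5 − 9 = 6
  between #103 and #101: 5 + 11 − 6 = 10
  between #101 and #102: 11 + 9 − 10 = 10
  between #102 and #104: 9 + 35 − 33 = 11
  between #104 and Base: 35 + 10 − 27 = 18
Cheapest insertion is between Base and #103, adding 6.
New total = 85 + 6 = 91.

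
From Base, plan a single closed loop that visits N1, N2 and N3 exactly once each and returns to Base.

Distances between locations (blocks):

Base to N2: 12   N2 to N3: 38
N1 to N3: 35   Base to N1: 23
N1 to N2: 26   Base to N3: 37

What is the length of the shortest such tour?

Shortest round trip = 108 blocks.

There are 3 distinct closed tours to check (reversals are equivalent).
Base→N1→N2→N3→Base: 23+26+38+37 = 124
Base→N1→N3→N2→Base: 23+35+38+12 = 108
Base→N2→N1→N3→Base: 12+26+35+37 = 110
The minimum is 108.
One optimal route: Base → N1 → N3 → N2 → Base (or its reverse).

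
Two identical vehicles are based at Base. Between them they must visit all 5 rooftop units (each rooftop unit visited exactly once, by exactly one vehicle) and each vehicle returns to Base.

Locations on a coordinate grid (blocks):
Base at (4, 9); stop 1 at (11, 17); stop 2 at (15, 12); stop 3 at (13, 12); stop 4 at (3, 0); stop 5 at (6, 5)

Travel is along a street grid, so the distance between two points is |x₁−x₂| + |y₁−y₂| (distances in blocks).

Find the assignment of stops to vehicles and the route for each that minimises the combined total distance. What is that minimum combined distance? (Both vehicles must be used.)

Check every non-empty split of the stops between the two vehicles; for each half take its own optimal tour:
  {stop 1} + {stop 2, stop 3, stop 4, stop 5}: 30 + 48 = 78
  {stop 2} + {stop 1, stop 3, stop 4, stop 5}: 28 + 54 = 82
  {stop 1, stop 2} + {stop 3, stop 4, stop 5}: 38 + 44 = 82
  {stop 3} + {stop 1, stop 2, stop 4, stop 5}: 24 + 58 = 82
  {stop 1, stop 3} + {stop 2, stop 4, stop 5}: 34 + 48 = 82
  {stop 2, stop 3} + {stop 1, stop 4, stop 5}: 28 + 50 = 78
  … (15 splits in total)
  {stop 1, stop 2, stop 3} + {stop 4, stop 5}: 38 + 24 = 62  ← best
Best: vehicle 1 Base → stop 1 → stop 2 → stop 3 → Base = 38; vehicle 2 Base → stop 4 → stop 5 → Base = 24; combined 62.

62 blocks — the smallest possible combined total.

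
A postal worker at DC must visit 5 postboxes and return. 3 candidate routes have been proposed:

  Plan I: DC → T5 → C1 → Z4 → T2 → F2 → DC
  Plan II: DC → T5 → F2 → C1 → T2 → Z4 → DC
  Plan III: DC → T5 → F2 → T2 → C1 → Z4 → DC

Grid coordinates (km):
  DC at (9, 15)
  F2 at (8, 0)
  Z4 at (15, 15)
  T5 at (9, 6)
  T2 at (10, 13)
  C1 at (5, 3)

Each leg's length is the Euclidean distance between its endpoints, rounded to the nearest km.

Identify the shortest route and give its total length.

41 km — Plan II is the shortest.

Plan I: 9 + 5 + 16 + 5 + 13 + 15 = 63
Plan II: 9 + 6 + 4 + 11 + 5 + 6 = 41
Plan III: 9 + 6 + 13 + 11 + 16 + 6 = 61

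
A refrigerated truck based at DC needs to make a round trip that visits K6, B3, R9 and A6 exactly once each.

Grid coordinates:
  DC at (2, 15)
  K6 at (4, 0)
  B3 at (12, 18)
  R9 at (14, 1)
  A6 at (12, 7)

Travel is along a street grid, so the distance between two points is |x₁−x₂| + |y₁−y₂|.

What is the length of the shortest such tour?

Minimum total distance: 60.

DC-K6-B3-R9-A6-DC: 17+26+19+8+18 = 88
DC-K6-B3-A6-R9-DC: 17+26+11+8+26 = 88
DC-K6-R9-B3-A6-DC: 17+11+19+11+18 = 76
DC-K6-R9-A6-B3-DC: 17+11+8+11+13 = 60
DC-K6-A6-B3-R9-DC: 17+15+11+19+26 = 88
DC-K6-A6-R9-B3-DC: 17+15+8+19+13 = 72
DC-B3-K6-R9-A6-DC: 13+26+11+8+18 = 76
DC-B3-K6-A6-R9-DC: 13+26+15+8+26 = 88
DC-B3-R9-K6-A6-DC: 13+19+11+15+18 = 76
DC-B3-A6-K6-R9-DC: 13+11+15+11+26 = 76
DC-R9-K6-B3-A6-DC: 26+11+26+11+18 = 92
DC-R9-B3-K6-A6-DC: 26+19+26+15+18 = 104
The minimum is 60.
One optimal route: DC → K6 → R9 → A6 → B3 → DC (or its reverse).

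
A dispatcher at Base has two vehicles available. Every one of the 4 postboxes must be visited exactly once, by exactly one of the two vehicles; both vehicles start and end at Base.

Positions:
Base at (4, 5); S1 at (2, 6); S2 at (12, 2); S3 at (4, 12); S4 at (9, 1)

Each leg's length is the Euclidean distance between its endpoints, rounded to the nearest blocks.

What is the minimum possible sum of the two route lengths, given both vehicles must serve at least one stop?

Minimum combined distance: 33 blocks.

Check every non-empty split of the stops between the two vehicles; for each half take its own optimal tour:
  {S1} + {S2, S3, S4}: 4 + 29 = 33
  {S2} + {S1, S3, S4}: 18 + 26 = 44
  {S1, S2} + {S3, S4}: 22 + 25 = 47
  {S3} + {S1, S2, S4}: 14 + 22 = 36
  {S1, S3} + {S2, S4}: 15 + 18 = 33
  {S2, S3} + {S1, S4}: 29 + 17 = 46
  … (7 splits in total)
Best: vehicle 1 Base → S1 → Base = 4; vehicle 2 Base → S3 → S2 → S4 → Base = 29; combined 33.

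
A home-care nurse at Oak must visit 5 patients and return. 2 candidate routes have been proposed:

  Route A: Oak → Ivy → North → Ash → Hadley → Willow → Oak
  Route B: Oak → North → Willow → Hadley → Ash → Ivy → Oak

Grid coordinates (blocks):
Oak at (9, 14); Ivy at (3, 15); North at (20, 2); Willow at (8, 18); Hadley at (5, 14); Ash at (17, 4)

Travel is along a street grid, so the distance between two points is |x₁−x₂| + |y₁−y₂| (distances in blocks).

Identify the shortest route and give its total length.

76 blocks — Route A is the shortest.

Route A: 7 + 30 + 5 + 22 + 7 + 5 = 76
Route B: 23 + 28 + 7 + 22 + 25 + 7 = 112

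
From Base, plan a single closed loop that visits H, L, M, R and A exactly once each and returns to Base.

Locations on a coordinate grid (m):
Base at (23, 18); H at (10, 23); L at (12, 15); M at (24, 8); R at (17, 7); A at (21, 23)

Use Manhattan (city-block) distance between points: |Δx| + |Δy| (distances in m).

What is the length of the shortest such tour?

60 m — the shortest possible round trip.

There are 60 distinct closed tours to check (reversals are equivalent).
Base→H→L→M→R→A→Base: 18+10+19+8+20+7 = 82
Base→H→L→M→A→R→Base: 18+10+19+18+20+17 = 102
Base→H→L→R→M→A→Base: 18+10+13+8+18+7 = 74
Base→H→L→R→A→M→Base: 18+10+13+20+18+11 = 90
Base→H→L→A→M→R→Base: 18+10+17+18+8+17 = 88
Base→H→L→A→R→M→Base: 18+10+17+20+8+11 = 84
Base→H→M→L→R→A→Base: 18+29+19+13+20+7 = 106
Base→H→M→L→A→R→Base: 18+29+19+17+20+17 = 120
Base→H→M→R→L→A→Base: 18+29+8+13+17+7 = 92
Base→H→M→R→A→L→Base: 18+29+8+20+17+14 = 106
Base→H→M→A→L→R→Base: 18+29+18+17+13+17 = 112
Base→H→M→A→R→L→Base: 18+29+18+20+13+14 = 112
Base→H→R→L→M→A→Base: 18+23+13+19+18+7 = 98
Base→H→R→L→A→M→Base: 18+23+13+17+18+11 = 100
… (46 more)
Base→M→R→L→H→A→Base: 11+8+13+10+11+7 = 60  ← best
The minimum is 60.
One optimal route: Base → M → R → L → H → A → Base (or its reverse).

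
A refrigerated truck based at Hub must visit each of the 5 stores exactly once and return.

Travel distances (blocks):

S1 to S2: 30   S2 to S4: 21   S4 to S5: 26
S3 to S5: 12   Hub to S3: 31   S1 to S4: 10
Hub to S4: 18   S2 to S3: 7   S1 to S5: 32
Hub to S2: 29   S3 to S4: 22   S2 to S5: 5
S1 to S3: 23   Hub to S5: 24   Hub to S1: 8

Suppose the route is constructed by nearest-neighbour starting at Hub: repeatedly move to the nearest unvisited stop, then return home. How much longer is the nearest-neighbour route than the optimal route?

The nearest-neighbour route is 11 blocks longer than optimal.

From Hub: S1=8, S4=18, S5=24, S2=29, S3=31 → choose S1 (8).
From S1: S4=10, S3=23, S2=30, S5=32 → choose S4 (10).
From S4: S2=21, S3=22, S5=26 → choose S2 (21).
From S2: S5=5, S3=7 → choose S5 (5).
From S5: S3=12 → choose S3 (12).
NN route Hub → S1 → S4 → S2 → S5 → S3 → Hub costs 87.
Optimal: Hub → S1 → S4 → S3 → S2 → S5 → Hub costs 76 (by enumerating all 60 distinct tours).
Excess = 87 − 76 = 11.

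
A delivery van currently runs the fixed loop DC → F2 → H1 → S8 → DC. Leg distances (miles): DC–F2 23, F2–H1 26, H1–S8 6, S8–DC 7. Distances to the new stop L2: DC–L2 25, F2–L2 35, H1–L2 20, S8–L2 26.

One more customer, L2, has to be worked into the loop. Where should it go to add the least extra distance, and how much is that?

Insertion cost between consecutive stops i–j is d(i,L2) + d(L2,j) − d(i,j):
  between DC and F2: 25 + 35 − 23 = 37
  between F2 and H1: 35 + 20 − 26 = 29
  between H1 and S8: 20 + 26 − 6 = 40
  between S8 and DC: 26 + 25 − 7 = 44
Cheapest insertion is between F2 and H1, adding 29.
New total = 62 + 29 = 91.

Adding 29 miles by placing L2 on the F2–H1 leg.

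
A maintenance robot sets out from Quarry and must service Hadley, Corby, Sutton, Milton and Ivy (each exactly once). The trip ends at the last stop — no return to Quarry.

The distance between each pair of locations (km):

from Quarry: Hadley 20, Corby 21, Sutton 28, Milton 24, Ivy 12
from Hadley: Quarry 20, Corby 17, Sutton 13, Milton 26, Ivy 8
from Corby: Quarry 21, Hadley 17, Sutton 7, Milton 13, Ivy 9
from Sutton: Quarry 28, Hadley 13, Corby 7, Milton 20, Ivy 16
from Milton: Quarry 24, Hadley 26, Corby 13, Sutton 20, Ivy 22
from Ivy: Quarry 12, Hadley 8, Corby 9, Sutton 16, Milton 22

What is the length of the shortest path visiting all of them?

There are 5! = 120 possible orderings.
Quarry→Hadley→Corby→Sutton→Milton→Ivy: 20+17+7+20+22 = 86
Quarry→Hadley→Corby→Sutton→Ivy→Milton: 20+17+7+16+22 = 82
Quarry→Hadley→Corby→Milton→Sutton→Ivy: 20+17+13+20+16 = 86
Quarry→Hadley→Corby→Milton→Ivy→Sutton: 20+17+13+22+16 = 88
Quarry→Hadley→Corby→Ivy→Sutton→Milton: 20+17+9+16+20 = 82
Quarry→Hadley→Corby→Ivy→Milton→Sutton: 20+17+9+22+20 = 88
Quarry→Hadley→Sutton→Corby→Milton→Ivy: 20+13+7+13+22 = 75
Quarry→Hadley→Sutton→Corby→Ivy→Milton: 20+13+7+9+22 = 71
Quarry→Hadley→Sutton→Milton→Corby→Ivy: 20+13+20+13+9 = 75
Quarry→Hadley→Sutton→Milton→Ivy→Corby: 20+13+20+22+9 = 84
Quarry→Hadley→Sutton→Ivy→Corby→Milton: 20+13+16+9+13 = 71
Quarry→Hadley→Sutton→Ivy→Milton→Corby: 20+13+16+22+13 = 84
Quarry→Hadley→Milton→Corby→Sutton→Ivy: 20+26+13+7+16 = 82
Quarry→Hadley→Milton→Corby→Ivy→Sutton: 20+26+13+9+16 = 84
… (106 more)
Quarry→Ivy→Hadley→Sutton→Corby→Milton: 12+8+13+7+13 = 53  ← best
The minimum is 53.
One shortest path: Quarry → Ivy → Hadley → Sutton → Corby → Milton.

Shortest open route: 53 km.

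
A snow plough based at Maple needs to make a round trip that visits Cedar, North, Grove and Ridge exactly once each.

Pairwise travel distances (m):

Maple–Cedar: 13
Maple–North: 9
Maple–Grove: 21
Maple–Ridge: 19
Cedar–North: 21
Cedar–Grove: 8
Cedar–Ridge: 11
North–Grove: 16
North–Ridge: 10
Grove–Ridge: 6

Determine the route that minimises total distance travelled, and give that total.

Maple → Cedar → North → Grove → Ridge → Maple: 13+21+16+6+19 = 75
Maple → Cedar → North → Ridge → Grove → Maple: 13+21+10+6+21 = 71
Maple → Cedar → Grove → North → Ridge → Maple: 13+8+16+10+19 = 66
Maple → Cedar → Grove → Ridge → North → Maple: 13+8+6+10+9 = 46
Maple → Cedar → Ridge → North → Grove → Maple: 13+11+10+16+21 = 71
Maple → Cedar → Ridge → Grove → North → Maple: 13+11+6+16+9 = 55
Maple → North → Cedar → Grove → Ridge → Maple: 9+21+8+6+19 = 63
Maple → North → Cedar → Ridge → Grove → Maple: 9+21+11+6+21 = 68
Maple → North → Grove → Cedar → Ridge → Maple: 9+16+8+11+19 = 63
Maple → North → Ridge → Cedar → Grove → Maple: 9+10+11+8+21 = 59
Maple → Grove → Cedar → North → Ridge → Maple: 21+8+21+10+19 = 79
Maple → Grove → North → Cedar → Ridge → Maple: 21+16+21+11+19 = 88
The minimum is 46.
One optimal route: Maple → Cedar → Grove → Ridge → North → Maple (or its reverse).

Shortest round trip = 46 m.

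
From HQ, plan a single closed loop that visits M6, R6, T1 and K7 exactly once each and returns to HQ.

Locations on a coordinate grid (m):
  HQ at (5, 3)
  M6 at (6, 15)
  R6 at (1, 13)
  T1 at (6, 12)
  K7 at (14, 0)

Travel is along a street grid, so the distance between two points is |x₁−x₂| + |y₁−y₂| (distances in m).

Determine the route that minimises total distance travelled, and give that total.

With 4 stops there are 4!/2 = 12 distinct round trips (a route and its reverse cost the same).
HQ → M6 → R6 → T1 → K7 → HQ: 13+7+6+20+12 = 58
HQ → M6 → R6 → K7 → T1 → HQ: 13+7+26+20+10 = 76
HQ → M6 → T1 → R6 → K7 → HQ: 13+3+6+26+12 = 60
HQ → M6 → T1 → K7 → R6 → HQ: 13+3+20+26+14 = 76
HQ → M6 → K7 → R6 → T1 → HQ: 13+23+26+6+10 = 78
HQ → M6 → K7 → T1 → R6 → HQ: 13+23+20+6+14 = 76
HQ → R6 → M6 → T1 → K7 → HQ: 14+7+3+20+12 = 56
HQ → R6 → M6 → K7 → T1 → HQ: 14+7+23+20+10 = 74
HQ → R6 → T1 → M6 → K7 → HQ: 14+6+3+23+12 = 58
HQ → R6 → K7 → M6 → T1 → HQ: 14+26+23+3+10 = 76
HQ → T1 → M6 → R6 → K7 → HQ: 10+3+7+26+12 = 58
HQ → T1 → R6 → M6 → K7 → HQ: 10+6+7+23+12 = 58
The minimum is 56.
One optimal route: HQ → R6 → M6 → T1 → K7 → HQ (or its reverse).

Minimum total distance: 56 m.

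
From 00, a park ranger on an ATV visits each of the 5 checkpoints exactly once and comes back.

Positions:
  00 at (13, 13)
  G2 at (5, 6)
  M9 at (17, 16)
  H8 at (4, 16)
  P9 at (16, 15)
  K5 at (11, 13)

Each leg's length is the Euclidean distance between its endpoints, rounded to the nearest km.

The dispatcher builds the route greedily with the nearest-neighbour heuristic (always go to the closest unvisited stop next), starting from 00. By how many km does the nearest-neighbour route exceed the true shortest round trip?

The nearest-neighbour route is 3 km longer than optimal.

00: K5=2, P9=4, M9=5, H8=9, G2=11 ⇒ K5
K5: P9=5, M9=7, H8=8, G2=9 ⇒ P9
P9: M9=1, H8=12, G2=14 ⇒ M9
M9: H8=13, G2=16 ⇒ H8
H8: G2=10 ⇒ G2
NN route 00 → K5 → P9 → M9 → H8 → G2 → 00 costs 42.
Optimal: 00 → M9 → P9 → H8 → G2 → K5 → 00 costs 39 (by enumerating all 60 distinct tours).
Excess = 42 − 39 = 3.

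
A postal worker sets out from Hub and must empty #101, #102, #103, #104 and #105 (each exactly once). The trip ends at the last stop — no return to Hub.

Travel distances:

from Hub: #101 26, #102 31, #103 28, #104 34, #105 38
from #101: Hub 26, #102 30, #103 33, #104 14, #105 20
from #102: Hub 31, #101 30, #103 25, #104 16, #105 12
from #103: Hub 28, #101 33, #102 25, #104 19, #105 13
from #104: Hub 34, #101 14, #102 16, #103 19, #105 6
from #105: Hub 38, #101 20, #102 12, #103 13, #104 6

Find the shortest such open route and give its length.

81 — the minimum one-way total.

There are 5! = 120 possible orderings.
Hub→#101→#102→#103→#104→#105: 26+30+25+19+6 = 106
Hub→#101→#102→#103→#105→#104: 26+30+25+13+6 = 100
Hub→#101→#102→#104→#103→#105: 26+30+16+19+13 = 104
Hub→#101→#102→#104→#105→#103: 26+30+16+6+13 = 91
Hub→#101→#102→#105→#103→#104: 26+30+12+13+19 = 100
Hub→#101→#102→#105→#104→#103: 26+30+12+6+19 = 93
Hub→#101→#103→#102→#104→#105: 26+33+25+16+6 = 106
Hub→#101→#103→#102→#105→#104: 26+33+25+12+6 = 102
Hub→#101→#103→#104→#102→#105: 26+33+19+16+12 = 106
Hub→#101→#103→#104→#105→#102: 26+33+19+6+12 = 96
Hub→#101→#103→#105→#102→#104: 26+33+13+12+16 = 100
Hub→#101→#103→#105→#104→#102: 26+33+13+6+16 = 94
Hub→#101→#104→#102→#103→#105: 26+14+16+25+13 = 94
Hub→#101→#104→#102→#105→#103: 26+14+16+12+13 = 81
… (106 more)
The minimum is 81.
One shortest path: Hub → #101 → #104 → #102 → #105 → #103.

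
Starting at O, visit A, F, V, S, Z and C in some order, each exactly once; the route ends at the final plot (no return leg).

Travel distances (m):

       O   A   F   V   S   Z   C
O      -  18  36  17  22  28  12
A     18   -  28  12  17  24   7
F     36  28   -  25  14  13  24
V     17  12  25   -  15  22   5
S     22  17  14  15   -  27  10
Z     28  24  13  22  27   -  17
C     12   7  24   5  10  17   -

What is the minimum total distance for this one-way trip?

There are 6! = 720 possible orderings.
O→A→F→V→S→Z→C: 18+28+25+15+27+17 = 130
O→A→F→V→S→C→Z: 18+28+25+15+10+17 = 113
O→A→F→V→Z→S→C: 18+28+25+22+27+10 = 130
O→A→F→V→Z→C→S: 18+28+25+22+17+10 = 120
O→A→F→V→C→S→Z: 18+28+25+5+10+27 = 113
O→A→F→V→C→Z→S: 18+28+25+5+17+27 = 120
O→A→F→S→V→Z→C: 18+28+14+15+22+17 = 114
O→A→F→S→V→C→Z: 18+28+14+15+5+17 = 97
… (712 more)
O→A→V→C→S→F→Z: 18+12+5+10+14+13 = 72  ← best
The minimum is 72.
One shortest path: O → A → V → C → S → F → Z.

Minimum one-way distance = 72 m.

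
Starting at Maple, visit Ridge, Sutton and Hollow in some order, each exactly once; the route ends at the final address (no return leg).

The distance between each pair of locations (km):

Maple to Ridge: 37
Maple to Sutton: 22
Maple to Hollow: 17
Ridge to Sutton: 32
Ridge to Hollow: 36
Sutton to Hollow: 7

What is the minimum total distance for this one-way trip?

There are 3! = 6 possible orderings.
Maple→Ridge→Sutton→Hollow: 37+32+7 = 76
Maple→Ridge→Hollow→Sutton: 37+36+7 = 80
Maple→Sutton→Ridge→Hollow: 22+32+36 = 90
Maple→Sutton→Hollow→Ridge: 22+7+36 = 65
Maple→Hollow→Ridge→Sutton: 17+36+32 = 85
Maple→Hollow→Sutton→Ridge: 17+7+32 = 56
The minimum is 56.
One shortest path: Maple → Hollow → Sutton → Ridge.

Minimum one-way distance = 56 km.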